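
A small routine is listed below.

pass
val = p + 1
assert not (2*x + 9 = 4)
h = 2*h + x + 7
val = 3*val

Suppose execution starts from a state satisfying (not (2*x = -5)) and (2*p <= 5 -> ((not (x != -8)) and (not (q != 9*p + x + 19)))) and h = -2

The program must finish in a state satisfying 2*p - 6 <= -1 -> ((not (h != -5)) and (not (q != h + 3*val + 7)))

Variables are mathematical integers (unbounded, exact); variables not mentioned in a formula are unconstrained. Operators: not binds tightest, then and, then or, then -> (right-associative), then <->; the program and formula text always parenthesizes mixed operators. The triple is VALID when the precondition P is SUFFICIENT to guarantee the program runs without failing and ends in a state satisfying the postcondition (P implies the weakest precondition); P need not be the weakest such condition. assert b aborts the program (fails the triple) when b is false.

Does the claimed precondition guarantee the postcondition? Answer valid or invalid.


Working backward. After the program, the postcondition 2*p - 6 <= -1 -> ((not (h != -5)) and (not (q != h + 3*val + 7))) must hold; in canonical form it is 2*p <= 5 -> ((not (h != -5)) and (not (q != h + 3*val + 7))).
Before val := 3*val: 2*p <= 5 -> ((not (h != -5)) and (not (q != h + 9*val + 7)))
Before h := 2*h + x + 7: 2*p <= 5 -> ((not (2*h + x != -12)) and (not (q != 2*h + 9*val + x + 14)))
Before assert not (2*x + 9 = 4): (not (2*x = -5)) and (2*p <= 5 -> ((not (2*h + x != -12)) and (not (q != 2*h + 9*val + x + 14))))
Before val := p + 1: (not (2*x = -5)) and (2*p <= 5 -> ((not (2*h + x != -12)) and (not (q != 2*h + 9*p + x + 23))))
Before skip: (not (2*x = -5)) and (2*p <= 5 -> ((not (2*h + x != -12)) and (not (q != 2*h + 9*p + x + 23))))
The weakest precondition is (not (2*x = -5)) and (2*p <= 5 -> ((not (2*h + x != -12)) and (not (q != 2*h + 9*p + x + 23)))).
Check whether (not (2*x = -5)) and (2*p <= 5 -> ((not (x != -8)) and (not (q != 9*p + x + 19)))) and h = -2 implies it.
Every state satisfying the precondition satisfies the weakest precondition: the implication holds.
Answer: valid


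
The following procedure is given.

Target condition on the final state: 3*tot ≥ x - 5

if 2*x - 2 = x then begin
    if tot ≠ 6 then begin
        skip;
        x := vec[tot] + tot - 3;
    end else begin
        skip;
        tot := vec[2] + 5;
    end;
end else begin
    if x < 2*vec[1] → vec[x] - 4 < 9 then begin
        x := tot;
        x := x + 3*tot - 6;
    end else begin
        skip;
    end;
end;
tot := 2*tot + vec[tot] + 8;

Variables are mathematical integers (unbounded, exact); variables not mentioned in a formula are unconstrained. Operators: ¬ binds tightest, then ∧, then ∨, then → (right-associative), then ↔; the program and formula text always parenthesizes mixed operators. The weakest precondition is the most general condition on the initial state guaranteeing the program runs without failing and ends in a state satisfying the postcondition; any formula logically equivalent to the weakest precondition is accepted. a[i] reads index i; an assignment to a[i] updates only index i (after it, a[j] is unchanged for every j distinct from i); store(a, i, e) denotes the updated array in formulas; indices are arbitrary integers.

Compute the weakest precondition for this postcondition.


Working backward. After the program, 3*tot ≥ x - 5 must hold.
Before tot := 2*tot + vec[tot] + 8: 3*vec[tot] + 6*tot ≥ x - 29
Then branch requires (tot ≠ 6 → 2*vec[tot] + 5*tot ≥ -32) ∧ ((¬(tot ≠ 6)) → 3*vec[vec[2] + 5] + 6*vec[2] ≥ x - 59); else branch requires ((x < 2*vec[1] → vec[x] < 13) → 3*vec[tot] + 2*tot ≥ -35) ∧ ((¬(x < 2*vec[1] → vec[x] < 13)) → 3*vec[tot] + 6*tot ≥ x - 29).
Before the if: (x = 2 → ((tot ≠ 6 → 2*vec[tot] + 5*tot ≥ -32) ∧ ((¬(tot ≠ 6)) → 3*vec[vec[2] + 5] + 6*vec[2] ≥ x - 59))) ∧ ((¬(x = 2)) → (((x < 2*vec[1] → vec[x] < 13) → 3*vec[tot] + 2*tot ≥ -35) ∧ ((¬(x < 2*vec[1] → vec[x] < 13)) → 3*vec[tot] + 6*tot ≥ x - 29)))
Answer: WP = (x = 2 → ((tot ≠ 6 → 2*vec[tot] + 5*tot ≥ -32) ∧ ((¬(tot ≠ 6)) → 3*vec[vec[2] + 5] + 6*vec[2] ≥ x - 59))) ∧ ((¬(x = 2)) → (((x < 2*vec[1] → vec[x] < 13) → 3*vec[tot] + 2*tot ≥ -35) ∧ ((¬(x < 2*vec[1] → vec[x] < 13)) → 3*vec[tot] + 6*tot ≥ x - 29)))


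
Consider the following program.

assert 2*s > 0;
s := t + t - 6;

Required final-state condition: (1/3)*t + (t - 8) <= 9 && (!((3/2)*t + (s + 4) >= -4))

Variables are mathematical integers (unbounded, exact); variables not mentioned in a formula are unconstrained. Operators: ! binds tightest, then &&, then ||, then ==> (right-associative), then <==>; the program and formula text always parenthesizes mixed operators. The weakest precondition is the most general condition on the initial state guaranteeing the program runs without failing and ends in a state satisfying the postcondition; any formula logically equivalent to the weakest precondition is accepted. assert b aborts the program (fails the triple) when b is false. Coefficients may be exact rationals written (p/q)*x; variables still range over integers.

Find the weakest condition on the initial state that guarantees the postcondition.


Working backward. After the program, the postcondition (1/3)*t + (t - 8) <= 9 && (!((3/2)*t + (s + 4) >= -4)) must hold; in canonical form it is (4/3)*t <= 17 && (!(s + (3/2)*t >= -8)).
Before s := t + t - 6: (4/3)*t <= 17 && (!((7/2)*t >= -2))
Before assert 2*s > 0: 2*s > 0 && (4/3)*t <= 17 && (!((7/2)*t >= -2))
Answer: WP = 2*s > 0 && (4/3)*t <= 17 && (!((7/2)*t >= -2))


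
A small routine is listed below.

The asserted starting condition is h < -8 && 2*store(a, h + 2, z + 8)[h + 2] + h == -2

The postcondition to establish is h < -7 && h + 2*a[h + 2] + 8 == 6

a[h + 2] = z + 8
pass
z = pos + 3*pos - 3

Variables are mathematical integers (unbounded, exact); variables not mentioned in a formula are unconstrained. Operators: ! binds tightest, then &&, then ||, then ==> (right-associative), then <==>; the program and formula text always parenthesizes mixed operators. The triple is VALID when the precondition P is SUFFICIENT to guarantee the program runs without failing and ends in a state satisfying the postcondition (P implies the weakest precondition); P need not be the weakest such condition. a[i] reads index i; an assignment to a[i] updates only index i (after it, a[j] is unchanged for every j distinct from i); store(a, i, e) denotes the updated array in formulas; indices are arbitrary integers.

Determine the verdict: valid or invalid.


Working backward. After the program, the postcondition h < -7 && h + 2*a[h + 2] + 8 == 6 must hold; in canonical form it is h < -7 && 2*a[h + 2] + h == -2.
Before z := pos + 3*pos - 3: h < -7 && 2*a[h + 2] + h == -2
Before skip: h < -7 && 2*a[h + 2] + h == -2
Before a[h + 2] := z + 8: h < -7 && 2*store(a, h + 2, z + 8)[h + 2] + h == -2
The weakest precondition is h < -7 && 2*store(a, h + 2, z + 8)[h + 2] + h == -2.
Check whether h < -8 && 2*store(a, h + 2, z + 8)[h + 2] + h == -2 implies it.
Every state satisfying the precondition satisfies the weakest precondition: the implication holds.
Answer: valid


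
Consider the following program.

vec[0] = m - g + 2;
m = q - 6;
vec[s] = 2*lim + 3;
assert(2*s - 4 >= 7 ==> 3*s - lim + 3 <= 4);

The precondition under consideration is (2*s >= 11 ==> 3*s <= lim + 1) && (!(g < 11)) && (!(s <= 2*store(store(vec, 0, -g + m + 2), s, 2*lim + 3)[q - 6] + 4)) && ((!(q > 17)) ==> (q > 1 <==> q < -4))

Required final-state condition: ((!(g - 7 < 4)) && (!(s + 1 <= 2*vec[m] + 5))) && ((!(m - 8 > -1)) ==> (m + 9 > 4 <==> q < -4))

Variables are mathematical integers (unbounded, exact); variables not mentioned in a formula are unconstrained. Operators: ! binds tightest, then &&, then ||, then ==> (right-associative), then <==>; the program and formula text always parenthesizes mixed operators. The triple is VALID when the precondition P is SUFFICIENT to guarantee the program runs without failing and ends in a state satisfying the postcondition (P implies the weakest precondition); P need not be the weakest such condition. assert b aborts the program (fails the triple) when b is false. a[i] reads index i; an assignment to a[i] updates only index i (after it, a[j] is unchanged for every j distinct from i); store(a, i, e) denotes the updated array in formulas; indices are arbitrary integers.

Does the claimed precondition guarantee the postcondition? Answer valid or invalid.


Working backward. After the program, the postcondition ((!(g - 7 < 4)) && (!(s + 1 <= 2*vec[m] + 5))) && ((!(m - 8 > -1)) ==> (m + 9 > 4 <==> q < -4)) must hold; in canonical form it is (!(g < 11)) && (!(s <= 2*vec[m] + 4)) && ((!(m > 7)) ==> (m > -5 <==> q < -4)).
Before assert 2*s - 4 >= 7 ==> 3*s - lim + 3 <= 4: (2*s >= 11 ==> 3*s <= lim + 1) && (!(g < 11)) && (!(s <= 2*vec[m] + 4)) && ((!(m > 7)) ==> (m > -5 <==> q < -4))
Before vec[s] := 2*lim + 3: (2*s >= 11 ==> 3*s <= lim + 1) && (!(g < 11)) && (!(s <= 2*store(vec, s, 2*lim + 3)[m] + 4)) && ((!(m > 7)) ==> (m > -5 <==> q < -4))
Before m := q - 6: (2*s >= 11 ==> 3*s <= lim + 1) && (!(g < 11)) && (!(s <= 2*store(vec, s, 2*lim + 3)[q - 6] + 4)) && ((!(q > 13)) ==> (q > 1 <==> q < -4))
Before vec[0] := m - g + 2: (2*s >= 11 ==> 3*s <= lim + 1) && (!(g < 11)) && (!(s <= 2*store(store(vec, 0, -g + m + 2), s, 2*lim + 3)[q - 6] + 4)) && ((!(q > 13)) ==> (q > 1 <==> q < -4))
The weakest precondition is (2*s >= 11 ==> 3*s <= lim + 1) && (!(g < 11)) && (!(s <= 2*store(store(vec, 0, -g + m + 2), s, 2*lim + 3)[q - 6] + 4)) && ((!(q > 13)) ==> (q > 1 <==> q < -4)).
Check whether (2*s >= 11 ==> 3*s <= lim + 1) && (!(g < 11)) && (!(s <= 2*store(store(vec, 0, -g + m + 2), s, 2*lim + 3)[q - 6] + 4)) && ((!(q > 17)) ==> (q > 1 <==> q < -4)) implies it.
Every state satisfying the precondition satisfies the weakest precondition: the implication holds.
Answer: valid


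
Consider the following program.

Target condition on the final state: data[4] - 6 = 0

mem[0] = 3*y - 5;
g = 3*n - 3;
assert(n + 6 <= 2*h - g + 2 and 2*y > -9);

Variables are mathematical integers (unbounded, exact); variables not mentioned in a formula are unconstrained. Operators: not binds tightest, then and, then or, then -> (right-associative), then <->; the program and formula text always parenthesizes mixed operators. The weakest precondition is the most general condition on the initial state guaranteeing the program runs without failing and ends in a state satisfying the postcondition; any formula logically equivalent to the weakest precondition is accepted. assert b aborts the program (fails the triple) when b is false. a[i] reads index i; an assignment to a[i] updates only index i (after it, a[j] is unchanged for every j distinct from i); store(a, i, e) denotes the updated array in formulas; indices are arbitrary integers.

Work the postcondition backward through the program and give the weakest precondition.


Working backward. After the program, the postcondition data[4] - 6 = 0 must hold; in canonical form it is data[4] = 6.
Before assert n + 6 <= 2*h - g + 2 and 2*y > -9: g + n <= 2*h - 4 and 2*y > -9 and data[4] = 6
Before g := 3*n - 3: 4*n <= 2*h - 1 and 2*y > -9 and data[4] = 6
Before mem[0] := 3*y - 5: 4*n <= 2*h - 1 and 2*y > -9 and data[4] = 6
Answer: WP = 4*n <= 2*h - 1 and 2*y > -9 and data[4] = 6


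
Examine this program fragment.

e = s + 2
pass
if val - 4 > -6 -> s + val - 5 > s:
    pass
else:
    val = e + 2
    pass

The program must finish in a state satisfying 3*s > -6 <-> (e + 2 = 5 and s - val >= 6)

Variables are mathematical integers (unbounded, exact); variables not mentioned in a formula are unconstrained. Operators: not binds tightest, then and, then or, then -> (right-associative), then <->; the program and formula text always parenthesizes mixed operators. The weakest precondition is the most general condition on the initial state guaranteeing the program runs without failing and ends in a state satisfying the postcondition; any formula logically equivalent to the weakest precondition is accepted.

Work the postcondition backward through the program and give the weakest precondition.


Working backward. After the program, the postcondition 3*s > -6 <-> (e + 2 = 5 and s - val >= 6) must hold; in canonical form it is 3*s > -6 <-> (e = 3 and s >= val + 6).
Then branch requires 3*s > -6 <-> (e = 3 and s >= val + 6); else branch requires 3*s > -6 <-> (e = 3 and s >= e + 8).
Before the if: ((val > -2 -> val > 5) -> (3*s > -6 <-> (e = 3 and s >= val + 6))) and ((not (val > -2 -> val > 5)) -> (3*s > -6 <-> (e = 3 and s >= e + 8)))
Before skip: ((val > -2 -> val > 5) -> (3*s > -6 <-> (e = 3 and s >= val + 6))) and ((not (val > -2 -> val > 5)) -> (3*s > -6 <-> (e = 3 and s >= e + 8)))
Before e := s + 2: ((val > -2 -> val > 5) -> (3*s > -6 <-> (s = 1 and s >= val + 6))) and ((not (val > -2 -> val > 5)) -> (not (3*s > -6)))
Answer: WP = ((val > -2 -> val > 5) -> (3*s > -6 <-> (s = 1 and s >= val + 6))) and ((not (val > -2 -> val > 5)) -> (not (3*s > -6)))


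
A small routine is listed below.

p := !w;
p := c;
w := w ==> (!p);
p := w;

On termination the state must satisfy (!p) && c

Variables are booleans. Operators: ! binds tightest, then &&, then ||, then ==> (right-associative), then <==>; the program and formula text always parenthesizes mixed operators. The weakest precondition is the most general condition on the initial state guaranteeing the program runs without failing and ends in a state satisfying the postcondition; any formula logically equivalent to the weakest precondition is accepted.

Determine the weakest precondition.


Working backward. After the program, (!p) && c must hold.
Before p := w: (!w) && c
Before w := w ==> (!p): (!(w ==> (!p))) && c
Before p := c: (!(w ==> (!c))) && c
Before p := !w: (!(w ==> (!c))) && c
Answer: WP = (!(w ==> (!c))) && c


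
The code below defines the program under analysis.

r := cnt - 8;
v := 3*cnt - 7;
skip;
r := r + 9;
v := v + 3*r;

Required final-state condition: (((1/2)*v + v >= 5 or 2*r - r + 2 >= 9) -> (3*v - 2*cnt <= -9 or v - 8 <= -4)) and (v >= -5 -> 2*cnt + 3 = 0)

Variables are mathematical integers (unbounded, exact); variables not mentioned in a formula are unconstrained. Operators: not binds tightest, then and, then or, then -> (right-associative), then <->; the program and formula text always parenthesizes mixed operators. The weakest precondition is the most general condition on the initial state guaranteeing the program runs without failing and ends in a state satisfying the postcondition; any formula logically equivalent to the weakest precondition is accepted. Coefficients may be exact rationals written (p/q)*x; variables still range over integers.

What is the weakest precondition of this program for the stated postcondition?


Working backward. After the program, the postcondition (((1/2)*v + v >= 5 or 2*r - r + 2 >= 9) -> (3*v - 2*cnt <= -9 or v - 8 <= -4)) and (v >= -5 -> 2*cnt + 3 = 0) must hold; in canonical form it is (((3/2)*v >= 5 or r >= 7) -> (3*v <= 2*cnt - 9 or v <= 4)) and (v >= -5 -> 2*cnt = -3).
Before v := v + 3*r: (((9/2)*r + (3/2)*v >= 5 or r >= 7) -> (9*r + 3*v <= 2*cnt - 9 or 3*r + v <= 4)) and (3*r + v >= -5 -> 2*cnt = -3)
Before r := r + 9: (((9/2)*r + (3/2)*v >= -71/2 or r >= -2) -> (9*r + 3*v <= 2*cnt - 90 or 3*r + v <= -23)) and (3*r + v >= -32 -> 2*cnt = -3)
Before skip: (((9/2)*r + (3/2)*v >= -71/2 or r >= -2) -> (9*r + 3*v <= 2*cnt - 90 or 3*r + v <= -23)) and (3*r + v >= -32 -> 2*cnt = -3)
Before v := 3*cnt - 7: (((9/2)*cnt + (9/2)*r >= -25 or r >= -2) -> (7*cnt + 9*r <= -69 or 3*cnt + 3*r <= -16)) and (3*cnt + 3*r >= -25 -> 2*cnt = -3)
Before r := cnt - 8: ((9*cnt >= 11 or cnt >= 6) -> (16*cnt <= 3 or 6*cnt <= 8)) and (6*cnt >= -1 -> 2*cnt = -3)
Answer: WP = ((9*cnt >= 11 or cnt >= 6) -> (16*cnt <= 3 or 6*cnt <= 8)) and (6*cnt >= -1 -> 2*cnt = -3)


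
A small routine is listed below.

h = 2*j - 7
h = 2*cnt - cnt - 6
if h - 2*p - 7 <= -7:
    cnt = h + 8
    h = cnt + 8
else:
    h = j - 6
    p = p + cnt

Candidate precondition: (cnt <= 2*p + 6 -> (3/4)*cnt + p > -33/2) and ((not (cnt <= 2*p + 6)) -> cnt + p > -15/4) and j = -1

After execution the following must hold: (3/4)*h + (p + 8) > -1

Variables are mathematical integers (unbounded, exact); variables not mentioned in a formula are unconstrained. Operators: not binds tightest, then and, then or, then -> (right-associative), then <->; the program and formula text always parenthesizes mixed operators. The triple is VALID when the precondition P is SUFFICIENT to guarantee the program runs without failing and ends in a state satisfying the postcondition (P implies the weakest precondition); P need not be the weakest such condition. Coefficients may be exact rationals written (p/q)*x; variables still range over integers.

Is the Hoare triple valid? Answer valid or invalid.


Working backward. After the program, the postcondition (3/4)*h + (p + 8) > -1 must hold; in canonical form it is (3/4)*h + p > -9.
Then branch requires (3/4)*h + p > -21; else branch requires cnt + (3/4)*j + p > -9/2.
Before the if: (h <= 2*p -> (3/4)*h + p > -21) and ((not (h <= 2*p)) -> cnt + (3/4)*j + p > -9/2)
Before h := 2*cnt - cnt - 6: (cnt <= 2*p + 6 -> (3/4)*cnt + p > -33/2) and ((not (cnt <= 2*p + 6)) -> cnt + (3/4)*j + p > -9/2)
Before h := 2*j - 7: (cnt <= 2*p + 6 -> (3/4)*cnt + p > -33/2) and ((not (cnt <= 2*p + 6)) -> cnt + (3/4)*j + p > -9/2)
The weakest precondition is (cnt <= 2*p + 6 -> (3/4)*cnt + p > -33/2) and ((not (cnt <= 2*p + 6)) -> cnt + (3/4)*j + p > -9/2).
Check whether (cnt <= 2*p + 6 -> (3/4)*cnt + p > -33/2) and ((not (cnt <= 2*p + 6)) -> cnt + p > -15/4) and j = -1 implies it.
Every state satisfying the precondition satisfies the weakest precondition: the implication holds.
Answer: valid


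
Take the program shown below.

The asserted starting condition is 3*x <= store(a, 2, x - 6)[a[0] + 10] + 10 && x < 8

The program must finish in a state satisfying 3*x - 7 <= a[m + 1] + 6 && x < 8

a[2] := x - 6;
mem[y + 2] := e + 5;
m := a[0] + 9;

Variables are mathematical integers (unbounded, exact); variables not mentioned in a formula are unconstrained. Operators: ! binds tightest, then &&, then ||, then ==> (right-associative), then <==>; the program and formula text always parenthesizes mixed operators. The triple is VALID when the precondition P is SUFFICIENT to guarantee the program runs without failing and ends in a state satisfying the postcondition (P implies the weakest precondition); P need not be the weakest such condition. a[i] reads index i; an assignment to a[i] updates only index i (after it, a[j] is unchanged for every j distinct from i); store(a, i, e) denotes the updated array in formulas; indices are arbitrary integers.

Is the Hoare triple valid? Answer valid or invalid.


Working backward. After the program, the postcondition 3*x - 7 <= a[m + 1] + 6 && x < 8 must hold; in canonical form it is 3*x <= a[m + 1] + 13 && x < 8.
Before m := a[0] + 9: 3*x <= a[a[0] + 10] + 13 && x < 8
Before mem[y + 2] := e + 5: 3*x <= a[a[0] + 10] + 13 && x < 8
Before a[2] := x - 6: 3*x <= store(a, 2, x - 6)[a[0] + 10] + 13 && x < 8
The weakest precondition is 3*x <= store(a, 2, x - 6)[a[0] + 10] + 13 && x < 8.
Check whether 3*x <= store(a, 2, x - 6)[a[0] + 10] + 10 && x < 8 implies it.
Every state satisfying the precondition satisfies the weakest precondition: the implication holds.
Answer: valid


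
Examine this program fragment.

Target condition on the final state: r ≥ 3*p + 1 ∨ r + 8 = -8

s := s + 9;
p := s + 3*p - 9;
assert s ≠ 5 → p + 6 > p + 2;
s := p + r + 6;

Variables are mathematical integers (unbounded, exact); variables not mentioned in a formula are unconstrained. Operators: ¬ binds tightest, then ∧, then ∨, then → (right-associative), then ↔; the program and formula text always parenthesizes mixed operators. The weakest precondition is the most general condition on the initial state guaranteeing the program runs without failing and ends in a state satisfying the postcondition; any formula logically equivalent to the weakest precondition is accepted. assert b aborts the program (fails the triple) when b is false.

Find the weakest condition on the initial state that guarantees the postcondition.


Working backward. After the program, the postcondition r ≥ 3*p + 1 ∨ r + 8 = -8 must hold; in canonical form it is r ≥ 3*p + 1 ∨ r = -16.
Before s := p + r + 6: r ≥ 3*p + 1 ∨ r = -16
Before assert s ≠ 5 → p + 6 > p + 2: r ≥ 3*p + 1 ∨ r = -16
Before p := s + 3*p - 9: r ≥ 9*p + 3*s - 26 ∨ r = -16
Before s := s + 9: r ≥ 9*p + 3*s + 1 ∨ r = -16
Answer: WP = r ≥ 9*p + 3*s + 1 ∨ r = -16


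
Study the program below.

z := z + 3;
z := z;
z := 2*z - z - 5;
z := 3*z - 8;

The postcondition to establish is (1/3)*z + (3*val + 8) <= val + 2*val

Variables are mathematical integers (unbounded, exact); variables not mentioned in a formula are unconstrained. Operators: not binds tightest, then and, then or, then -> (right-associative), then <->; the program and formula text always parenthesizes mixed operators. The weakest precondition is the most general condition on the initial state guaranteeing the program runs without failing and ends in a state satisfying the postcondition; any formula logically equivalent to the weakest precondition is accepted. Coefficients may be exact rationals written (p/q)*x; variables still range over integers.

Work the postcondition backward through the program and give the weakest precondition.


Working backward. After the program, the postcondition (1/3)*z + (3*val + 8) <= val + 2*val must hold; in canonical form it is (1/3)*z <= -8.
Before z := 3*z - 8: z <= -16/3
Before z := 2*z - z - 5: z <= -1/3
Before z := z: z <= -1/3
Before z := z + 3: z <= -10/3
Answer: WP = z <= -10/3


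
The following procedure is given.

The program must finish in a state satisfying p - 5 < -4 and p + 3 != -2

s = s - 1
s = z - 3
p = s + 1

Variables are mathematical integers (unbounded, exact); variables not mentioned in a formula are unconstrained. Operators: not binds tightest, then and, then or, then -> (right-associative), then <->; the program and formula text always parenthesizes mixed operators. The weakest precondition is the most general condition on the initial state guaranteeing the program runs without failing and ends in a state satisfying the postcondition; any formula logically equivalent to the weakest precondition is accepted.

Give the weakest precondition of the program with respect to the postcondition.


Working backward. After the program, the postcondition p - 5 < -4 and p + 3 != -2 must hold; in canonical form it is p < 1 and p != -5.
Before p := s + 1: s < 0 and s != -6
Before s := z - 3: z < 3 and z != -3
Before s := s - 1: z < 3 and z != -3
Answer: WP = z < 3 and z != -3


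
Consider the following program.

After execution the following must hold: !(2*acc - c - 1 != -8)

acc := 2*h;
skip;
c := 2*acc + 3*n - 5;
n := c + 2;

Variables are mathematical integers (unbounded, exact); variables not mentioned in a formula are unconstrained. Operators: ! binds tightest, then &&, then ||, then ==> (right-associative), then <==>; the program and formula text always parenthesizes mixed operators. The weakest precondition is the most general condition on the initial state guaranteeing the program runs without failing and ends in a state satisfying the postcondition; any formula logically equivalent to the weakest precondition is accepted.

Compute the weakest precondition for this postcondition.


Working backward. After the program, the postcondition !(2*acc - c - 1 != -8) must hold; in canonical form it is !(2*acc != c - 7).
Before n := c + 2: !(2*acc != c - 7)
Before c := 2*acc + 3*n - 5: !(3*n != 12)
Before skip: !(3*n != 12)
Before acc := 2*h: !(3*n != 12)
Answer: WP = !(3*n != 12)


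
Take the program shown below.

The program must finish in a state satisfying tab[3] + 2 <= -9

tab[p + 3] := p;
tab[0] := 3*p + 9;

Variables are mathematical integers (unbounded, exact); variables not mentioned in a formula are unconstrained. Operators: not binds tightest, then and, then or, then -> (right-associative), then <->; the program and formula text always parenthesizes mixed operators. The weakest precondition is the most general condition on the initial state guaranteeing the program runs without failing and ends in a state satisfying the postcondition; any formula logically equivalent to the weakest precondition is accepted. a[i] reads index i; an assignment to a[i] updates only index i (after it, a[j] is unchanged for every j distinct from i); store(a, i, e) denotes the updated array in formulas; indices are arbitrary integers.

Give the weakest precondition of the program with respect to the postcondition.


Working backward. After the program, the postcondition tab[3] + 2 <= -9 must hold; in canonical form it is tab[3] <= -11.
Before tab[0] := 3*p + 9: tab[3] <= -11
Before tab[p + 3] := p: store(tab, p + 3, p)[3] <= -11
Answer: WP = store(tab, p + 3, p)[3] <= -11


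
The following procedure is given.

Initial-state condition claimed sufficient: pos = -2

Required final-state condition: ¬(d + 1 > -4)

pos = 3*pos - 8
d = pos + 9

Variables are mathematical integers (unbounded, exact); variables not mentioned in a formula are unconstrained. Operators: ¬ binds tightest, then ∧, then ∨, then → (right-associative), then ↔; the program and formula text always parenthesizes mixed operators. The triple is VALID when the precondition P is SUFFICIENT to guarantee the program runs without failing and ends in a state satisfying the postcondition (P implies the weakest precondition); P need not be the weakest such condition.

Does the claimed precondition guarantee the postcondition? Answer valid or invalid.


Working backward. After the program, the postcondition ¬(d + 1 > -4) must hold; in canonical form it is ¬(d > -5).
Before d := pos + 9: ¬(pos > -14)
Before pos := 3*pos - 8: ¬(3*pos > -6)
The weakest precondition is ¬(3*pos > -6).
Check whether pos = -2 implies it.
Every state satisfying the precondition satisfies the weakest precondition: the implication holds.
Answer: valid


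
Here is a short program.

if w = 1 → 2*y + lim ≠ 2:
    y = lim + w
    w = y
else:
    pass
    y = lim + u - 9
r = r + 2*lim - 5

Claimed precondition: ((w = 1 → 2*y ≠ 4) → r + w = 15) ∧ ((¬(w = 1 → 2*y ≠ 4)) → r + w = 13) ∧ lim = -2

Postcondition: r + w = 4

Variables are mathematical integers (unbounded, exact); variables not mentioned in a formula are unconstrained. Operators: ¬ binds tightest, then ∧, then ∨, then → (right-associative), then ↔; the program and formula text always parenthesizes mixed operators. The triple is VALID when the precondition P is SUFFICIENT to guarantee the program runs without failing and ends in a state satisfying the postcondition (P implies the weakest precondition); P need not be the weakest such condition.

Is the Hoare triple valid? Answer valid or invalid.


Working backward. After the program, r + w = 4 must hold.
Before r := r + 2*lim - 5: 2*lim + r + w = 9
Then branch requires 3*lim + r + w = 9; else branch requires 2*lim + r + w = 9.
Before the if: ((w = 1 → lim + 2*y ≠ 2) → 3*lim + r + w = 9) ∧ ((¬(w = 1 → lim + 2*y ≠ 2)) → 2*lim + r + w = 9)
The weakest precondition is ((w = 1 → lim + 2*y ≠ 2) → 3*lim + r + w = 9) ∧ ((¬(w = 1 → lim + 2*y ≠ 2)) → 2*lim + r + w = 9).
Check whether ((w = 1 → 2*y ≠ 4) → r + w = 15) ∧ ((¬(w = 1 → 2*y ≠ 4)) → r + w = 13) ∧ lim = -2 implies it.
Every state satisfying the precondition satisfies the weakest precondition: the implication holds.
Answer: valid


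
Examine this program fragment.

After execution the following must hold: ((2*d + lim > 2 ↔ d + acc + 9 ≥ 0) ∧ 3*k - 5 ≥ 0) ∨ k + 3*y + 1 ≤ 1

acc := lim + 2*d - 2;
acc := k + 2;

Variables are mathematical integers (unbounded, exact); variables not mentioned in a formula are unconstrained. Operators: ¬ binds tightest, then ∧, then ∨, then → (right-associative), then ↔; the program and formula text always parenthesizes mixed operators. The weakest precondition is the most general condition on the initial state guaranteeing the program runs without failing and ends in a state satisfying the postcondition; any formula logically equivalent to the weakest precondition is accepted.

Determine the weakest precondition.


Working backward. After the program, the postcondition ((2*d + lim > 2 ↔ d + acc + 9 ≥ 0) ∧ 3*k - 5 ≥ 0) ∨ k + 3*y + 1 ≤ 1 must hold; in canonical form it is ((2*d + lim > 2 ↔ acc + d ≥ -9) ∧ 3*k ≥ 5) ∨ k + 3*y ≤ 0.
Before acc := k + 2: ((2*d + lim > 2 ↔ d + k ≥ -11) ∧ 3*k ≥ 5) ∨ k + 3*y ≤ 0
Before acc := lim + 2*d - 2: ((2*d + lim > 2 ↔ d + k ≥ -11) ∧ 3*k ≥ 5) ∨ k + 3*y ≤ 0
Answer: WP = ((2*d + lim > 2 ↔ d + k ≥ -11) ∧ 3*k ≥ 5) ∨ k + 3*y ≤ 0


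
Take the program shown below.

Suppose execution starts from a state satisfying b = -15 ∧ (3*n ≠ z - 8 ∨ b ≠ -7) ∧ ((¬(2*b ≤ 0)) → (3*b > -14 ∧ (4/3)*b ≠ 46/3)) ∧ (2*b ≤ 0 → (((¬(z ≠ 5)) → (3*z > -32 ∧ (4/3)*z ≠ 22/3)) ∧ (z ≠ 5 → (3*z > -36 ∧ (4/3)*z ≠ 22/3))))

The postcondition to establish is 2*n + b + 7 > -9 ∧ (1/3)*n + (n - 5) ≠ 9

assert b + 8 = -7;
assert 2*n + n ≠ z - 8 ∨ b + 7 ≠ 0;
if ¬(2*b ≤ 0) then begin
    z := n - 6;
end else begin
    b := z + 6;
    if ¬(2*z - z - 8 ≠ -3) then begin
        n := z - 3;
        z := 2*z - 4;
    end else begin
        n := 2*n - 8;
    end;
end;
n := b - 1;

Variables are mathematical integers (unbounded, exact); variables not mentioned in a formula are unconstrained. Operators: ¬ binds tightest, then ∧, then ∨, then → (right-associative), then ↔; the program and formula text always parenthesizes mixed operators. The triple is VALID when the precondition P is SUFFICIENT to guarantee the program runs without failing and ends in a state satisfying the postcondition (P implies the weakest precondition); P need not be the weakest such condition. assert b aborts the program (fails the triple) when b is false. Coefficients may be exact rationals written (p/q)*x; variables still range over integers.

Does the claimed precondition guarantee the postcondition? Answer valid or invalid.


Working backward. After the program, the postcondition 2*n + b + 7 > -9 ∧ (1/3)*n + (n - 5) ≠ 9 must hold; in canonical form it is b + 2*n > -16 ∧ (4/3)*n ≠ 14.
Before n := b - 1: 3*b > -14 ∧ (4/3)*b ≠ 46/3
Then branch requires 3*b > -14 ∧ (4/3)*b ≠ 46/3; else branch requires ((¬(z ≠ 5)) → (3*z > -32 ∧ (4/3)*z ≠ 22/3)) ∧ (z ≠ 5 → (3*z > -32 ∧ (4/3)*z ≠ 22/3)).
Before the if: ((¬(2*b ≤ 0)) → (3*b > -14 ∧ (4/3)*b ≠ 46/3)) ∧ (2*b ≤ 0 → (((¬(z ≠ 5)) → (3*z > -32 ∧ (4/3)*z ≠ 22/3)) ∧ (z ≠ 5 → (3*z > -32 ∧ (4/3)*z ≠ 22/3))))
Before assert 2*n + n ≠ z - 8 ∨ b + 7 ≠ 0: (3*n ≠ z - 8 ∨ b ≠ -7) ∧ ((¬(2*b ≤ 0)) → (3*b > -14 ∧ (4/3)*b ≠ 46/3)) ∧ (2*b ≤ 0 → (((¬(z ≠ 5)) → (3*z > -32 ∧ (4/3)*z ≠ 22/3)) ∧ (z ≠ 5 → (3*z > -32 ∧ (4/3)*z ≠ 22/3))))
Before assert b + 8 = -7: b = -15 ∧ (3*n ≠ z - 8 ∨ b ≠ -7) ∧ ((¬(2*b ≤ 0)) → (3*b > -14 ∧ (4/3)*b ≠ 46/3)) ∧ (2*b ≤ 0 → (((¬(z ≠ 5)) → (3*z > -32 ∧ (4/3)*z ≠ 22/3)) ∧ (z ≠ 5 → (3*z > -32 ∧ (4/3)*z ≠ 22/3))))
The weakest precondition is b = -15 ∧ (3*n ≠ z - 8 ∨ b ≠ -7) ∧ ((¬(2*b ≤ 0)) → (3*b > -14 ∧ (4/3)*b ≠ 46/3)) ∧ (2*b ≤ 0 → (((¬(z ≠ 5)) → (3*z > -32 ∧ (4/3)*z ≠ 22/3)) ∧ (z ≠ 5 → (3*z > -32 ∧ (4/3)*z ≠ 22/3)))).
Check whether b = -15 ∧ (3*n ≠ z - 8 ∨ b ≠ -7) ∧ ((¬(2*b ≤ 0)) → (3*b > -14 ∧ (4/3)*b ≠ 46/3)) ∧ (2*b ≤ 0 → (((¬(z ≠ 5)) → (3*z > -32 ∧ (4/3)*z ≠ 22/3)) ∧ (z ≠ 5 → (3*z > -36 ∧ (4/3)*z ≠ 22/3)))) implies it.
Countermodel: at the initial state b = -15, n = 0, z = -11, the precondition holds but the weakest precondition fails.
Answer: invalid


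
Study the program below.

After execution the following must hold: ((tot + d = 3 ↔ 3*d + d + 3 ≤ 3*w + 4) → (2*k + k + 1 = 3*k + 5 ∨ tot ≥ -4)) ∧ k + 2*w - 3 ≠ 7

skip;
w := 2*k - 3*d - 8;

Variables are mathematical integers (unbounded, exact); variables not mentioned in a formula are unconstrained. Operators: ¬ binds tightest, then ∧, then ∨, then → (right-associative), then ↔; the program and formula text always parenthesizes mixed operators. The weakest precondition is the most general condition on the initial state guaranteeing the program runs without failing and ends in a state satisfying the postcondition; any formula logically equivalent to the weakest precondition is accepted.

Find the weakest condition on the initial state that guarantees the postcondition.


Working backward. After the program, the postcondition ((tot + d = 3 ↔ 3*d + d + 3 ≤ 3*w + 4) → (2*k + k + 1 = 3*k + 5 ∨ tot ≥ -4)) ∧ k + 2*w - 3 ≠ 7 must hold; in canonical form it is ((d + tot = 3 ↔ 4*d ≤ 3*w + 1) → tot ≥ -4) ∧ k + 2*w ≠ 10.
Before w := 2*k - 3*d - 8: ((d + tot = 3 ↔ 13*d ≤ 6*k - 23) → tot ≥ -4) ∧ 5*k ≠ 6*d + 26
Before skip: ((d + tot = 3 ↔ 13*d ≤ 6*k - 23) → tot ≥ -4) ∧ 5*k ≠ 6*d + 26
Answer: WP = ((d + tot = 3 ↔ 13*d ≤ 6*k - 23) → tot ≥ -4) ∧ 5*k ≠ 6*d + 26


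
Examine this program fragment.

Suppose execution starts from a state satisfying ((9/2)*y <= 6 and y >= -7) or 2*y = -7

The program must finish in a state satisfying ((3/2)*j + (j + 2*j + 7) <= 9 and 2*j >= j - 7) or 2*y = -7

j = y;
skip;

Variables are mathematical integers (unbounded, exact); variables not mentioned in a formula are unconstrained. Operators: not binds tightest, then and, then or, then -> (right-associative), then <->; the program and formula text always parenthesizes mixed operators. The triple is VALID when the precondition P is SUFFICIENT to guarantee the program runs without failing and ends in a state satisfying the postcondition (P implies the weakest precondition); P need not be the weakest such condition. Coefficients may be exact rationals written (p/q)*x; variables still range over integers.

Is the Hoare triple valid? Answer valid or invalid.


Working backward. After the program, the postcondition ((3/2)*j + (j + 2*j + 7) <= 9 and 2*j >= j - 7) or 2*y = -7 must hold; in canonical form it is ((9/2)*j <= 2 and j >= -7) or 2*y = -7.
Before skip: ((9/2)*j <= 2 and j >= -7) or 2*y = -7
Before j := y: ((9/2)*y <= 2 and y >= -7) or 2*y = -7
The weakest precondition is ((9/2)*y <= 2 and y >= -7) or 2*y = -7.
Check whether ((9/2)*y <= 6 and y >= -7) or 2*y = -7 implies it.
Countermodel: at the initial state y = 1, the precondition holds but the weakest precondition fails.
Answer: invalid


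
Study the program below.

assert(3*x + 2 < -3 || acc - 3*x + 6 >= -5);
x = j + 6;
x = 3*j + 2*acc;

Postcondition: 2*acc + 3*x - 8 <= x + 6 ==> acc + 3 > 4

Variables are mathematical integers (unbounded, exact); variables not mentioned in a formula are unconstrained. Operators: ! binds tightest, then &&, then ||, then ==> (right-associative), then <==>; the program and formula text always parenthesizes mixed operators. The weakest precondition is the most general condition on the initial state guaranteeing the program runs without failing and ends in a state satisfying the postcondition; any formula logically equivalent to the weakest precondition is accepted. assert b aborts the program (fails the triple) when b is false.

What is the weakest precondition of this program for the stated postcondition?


Working backward. After the program, the postcondition 2*acc + 3*x - 8 <= x + 6 ==> acc + 3 > 4 must hold; in canonical form it is 2*acc + 2*x <= 14 ==> acc > 1.
Before x := 3*j + 2*acc: 6*acc + 6*j <= 14 ==> acc > 1
Before x := j + 6: 6*acc + 6*j <= 14 ==> acc > 1
Before assert 3*x + 2 < -3 || acc - 3*x + 6 >= -5: (3*x < -5 || acc >= 3*x - 11) && (6*acc + 6*j <= 14 ==> acc > 1)
Answer: WP = (3*x < -5 || acc >= 3*x - 11) && (6*acc + 6*j <= 14 ==> acc > 1)


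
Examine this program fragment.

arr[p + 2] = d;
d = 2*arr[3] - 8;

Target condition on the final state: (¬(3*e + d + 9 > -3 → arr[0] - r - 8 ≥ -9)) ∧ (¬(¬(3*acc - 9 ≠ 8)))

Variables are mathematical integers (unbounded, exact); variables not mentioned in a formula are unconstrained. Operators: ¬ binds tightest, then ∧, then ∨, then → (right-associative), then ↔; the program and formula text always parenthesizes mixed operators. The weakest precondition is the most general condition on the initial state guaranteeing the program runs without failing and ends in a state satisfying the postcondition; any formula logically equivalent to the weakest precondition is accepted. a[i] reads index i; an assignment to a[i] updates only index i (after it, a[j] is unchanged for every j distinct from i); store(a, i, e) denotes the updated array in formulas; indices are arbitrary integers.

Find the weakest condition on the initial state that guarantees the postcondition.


Working backward. After the program, the postcondition (¬(3*e + d + 9 > -3 → arr[0] - r - 8 ≥ -9)) ∧ (¬(¬(3*acc - 9 ≠ 8))) must hold; in canonical form it is (¬(d + 3*e > -12 → arr[0] ≥ r - 1)) ∧ 3*acc ≠ 17.
Before d := 2*arr[3] - 8: (¬(2*arr[3] + 3*e > -4 → arr[0] ≥ r - 1)) ∧ 3*acc ≠ 17
Before arr[p + 2] := d: (¬(2*store(arr, p + 2, d)[3] + 3*e > -4 → store(arr, p + 2, d)[0] ≥ r - 1)) ∧ 3*acc ≠ 17
Answer: WP = (¬(2*store(arr, p + 2, d)[3] + 3*e > -4 → store(arr, p + 2, d)[0] ≥ r - 1)) ∧ 3*acc ≠ 17


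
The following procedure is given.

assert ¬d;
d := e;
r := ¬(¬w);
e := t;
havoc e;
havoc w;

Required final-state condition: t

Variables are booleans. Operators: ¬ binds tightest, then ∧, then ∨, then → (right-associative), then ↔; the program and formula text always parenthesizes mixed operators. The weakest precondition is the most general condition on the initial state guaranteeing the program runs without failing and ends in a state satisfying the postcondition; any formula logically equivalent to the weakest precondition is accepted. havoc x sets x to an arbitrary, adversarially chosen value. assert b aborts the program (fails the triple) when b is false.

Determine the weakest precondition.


Working backward. After the program, t must hold.
Before havoc w: t
Before havoc e: t
Before e := t: t
Before r := ¬(¬w): t
Before d := e: t
Before assert ¬d: (¬d) ∧ t
Answer: WP = (¬d) ∧ t


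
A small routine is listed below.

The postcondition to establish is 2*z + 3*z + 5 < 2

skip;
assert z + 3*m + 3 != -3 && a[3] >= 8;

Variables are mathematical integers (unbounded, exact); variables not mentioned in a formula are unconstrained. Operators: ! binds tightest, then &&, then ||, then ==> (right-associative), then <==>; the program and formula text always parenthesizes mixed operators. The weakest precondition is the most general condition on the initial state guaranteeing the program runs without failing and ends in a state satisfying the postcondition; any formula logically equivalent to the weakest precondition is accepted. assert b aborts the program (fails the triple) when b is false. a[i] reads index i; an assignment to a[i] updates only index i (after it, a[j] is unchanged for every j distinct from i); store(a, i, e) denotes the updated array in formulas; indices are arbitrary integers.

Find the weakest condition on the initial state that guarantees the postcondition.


Working backward. After the program, the postcondition 2*z + 3*z + 5 < 2 must hold; in canonical form it is 5*z < -3.
Before assert z + 3*m + 3 != -3 && a[3] >= 8: 3*m + z != -6 && a[3] >= 8 && 5*z < -3
Before skip: 3*m + z != -6 && a[3] >= 8 && 5*z < -3
Answer: WP = 3*m + z != -6 && a[3] >= 8 && 5*z < -3


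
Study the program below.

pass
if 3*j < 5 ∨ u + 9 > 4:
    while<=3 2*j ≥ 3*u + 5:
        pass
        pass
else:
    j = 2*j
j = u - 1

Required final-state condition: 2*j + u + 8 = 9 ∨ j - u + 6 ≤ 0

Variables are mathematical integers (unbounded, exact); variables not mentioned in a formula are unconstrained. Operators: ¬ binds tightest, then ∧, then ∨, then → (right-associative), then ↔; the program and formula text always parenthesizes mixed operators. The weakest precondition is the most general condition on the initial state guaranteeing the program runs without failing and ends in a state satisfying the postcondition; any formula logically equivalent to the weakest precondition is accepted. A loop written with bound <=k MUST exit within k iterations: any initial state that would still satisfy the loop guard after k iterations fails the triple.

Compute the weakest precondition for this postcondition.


Working backward. After the program, the postcondition 2*j + u + 8 = 9 ∨ j - u + 6 ≤ 0 must hold; in canonical form it is 2*j + u = 1 ∨ j ≤ u - 6.
Before j := u - 1: 3*u = 3
Then branch requires (2*j ≥ 3*u + 5 → ((2*j ≥ 3*u + 5 → ((2*j ≥ 3*u + 5 → ((¬(2*j ≥ 3*u + 5)) ∧ 3*u = 3)) ∧ ((¬(2*j ≥ 3*u + 5)) → 3*u = 3))) ∧ ((¬(2*j ≥ 3*u + 5)) → 3*u = 3))) ∧ ((¬(2*j ≥ 3*u + 5)) → 3*u = 3); else branch requires 3*u = 3.
Before the if: ((3*j < 5 ∨ u > -5) → ((2*j ≥ 3*u + 5 → ((2*j ≥ 3*u + 5 → ((2*j ≥ 3*u + 5 → ((¬(2*j ≥ 3*u + 5)) ∧ 3*u = 3)) ∧ ((¬(2*j ≥ 3*u + 5)) → 3*u = 3))) ∧ ((¬(2*j ≥ 3*u + 5)) → 3*u = 3))) ∧ ((¬(2*j ≥ 3*u + 5)) → 3*u = 3))) ∧ ((¬(3*j < 5 ∨ u > -5)) → 3*u = 3)
Before skip: ((3*j < 5 ∨ u > -5) → ((2*j ≥ 3*u + 5 → ((2*j ≥ 3*u + 5 → ((2*j ≥ 3*u + 5 → ((¬(2*j ≥ 3*u + 5)) ∧ 3*u = 3)) ∧ ((¬(2*j ≥ 3*u + 5)) → 3*u = 3))) ∧ ((¬(2*j ≥ 3*u + 5)) → 3*u = 3))) ∧ ((¬(2*j ≥ 3*u + 5)) → 3*u = 3))) ∧ ((¬(3*j < 5 ∨ u > -5)) → 3*u = 3)
Answer: WP = ((3*j < 5 ∨ u > -5) → ((2*j ≥ 3*u + 5 → ((2*j ≥ 3*u + 5 → ((2*j ≥ 3*u + 5 → ((¬(2*j ≥ 3*u + 5)) ∧ 3*u = 3)) ∧ ((¬(2*j ≥ 3*u + 5)) → 3*u = 3))) ∧ ((¬(2*j ≥ 3*u + 5)) → 3*u = 3))) ∧ ((¬(2*j ≥ 3*u + 5)) → 3*u = 3))) ∧ ((¬(3*j < 5 ∨ u > -5)) → 3*u = 3)
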